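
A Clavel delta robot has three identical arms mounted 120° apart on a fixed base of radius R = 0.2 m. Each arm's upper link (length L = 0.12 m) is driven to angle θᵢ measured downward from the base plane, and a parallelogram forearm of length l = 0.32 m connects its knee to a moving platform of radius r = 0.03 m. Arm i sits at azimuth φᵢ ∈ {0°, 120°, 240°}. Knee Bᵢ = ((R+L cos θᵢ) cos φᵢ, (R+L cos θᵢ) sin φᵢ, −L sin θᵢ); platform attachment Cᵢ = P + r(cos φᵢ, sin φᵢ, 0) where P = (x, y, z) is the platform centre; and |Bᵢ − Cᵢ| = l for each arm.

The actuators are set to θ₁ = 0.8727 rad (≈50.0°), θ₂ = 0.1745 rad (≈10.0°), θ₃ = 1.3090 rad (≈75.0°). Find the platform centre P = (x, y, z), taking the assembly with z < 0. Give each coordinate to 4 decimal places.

arm 1 at φ=0.0°: (R−r)+L cos θ1 = 0.2471;  O1 = (0.2471, 0.0000, -0.0919)
O2 = (0.2882·cos120.0°, 0.2882·sin120.0°, -0.0208) = (-0.1441, 0.2496, -0.0208)
arm 3 at φ=240.0°: (R−r)+L cos θ3 = 0.2011;  O3 = (-0.1005, -0.1741, -0.1159)
subtract pairs → two planes through P
plane₁₂: -0.7824x+0.4991y+0.1422z = 0.0140
det = 0.6195;  x = 0.0048+0.0413z,  y = 0.0354+-0.2202z
quadratic in z: (1.0502)z²+(0.1482)z+(-0.0340)=0, √Δ=0.4057 → z ∈ {-0.2638, 0.1226}; z = -0.2638 (taking z<0)
x = -0.0061, y = 0.0935

(-0.0061, 0.0935, -0.2638)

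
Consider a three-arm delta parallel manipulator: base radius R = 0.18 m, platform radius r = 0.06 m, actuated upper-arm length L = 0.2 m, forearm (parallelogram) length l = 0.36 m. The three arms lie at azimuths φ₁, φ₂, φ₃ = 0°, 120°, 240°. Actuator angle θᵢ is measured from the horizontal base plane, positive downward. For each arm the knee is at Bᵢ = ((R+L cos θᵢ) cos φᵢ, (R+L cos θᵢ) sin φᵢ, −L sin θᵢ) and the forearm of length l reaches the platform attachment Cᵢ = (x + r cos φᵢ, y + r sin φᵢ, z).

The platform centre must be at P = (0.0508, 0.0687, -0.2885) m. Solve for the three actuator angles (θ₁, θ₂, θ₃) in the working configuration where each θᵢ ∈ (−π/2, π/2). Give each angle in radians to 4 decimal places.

arm 1 (φ=0.0°): x'=0.0508, y'=0.0687
  A cos θ + B sin θ = C:  0.0692·cos θ + -0.2885·sin θ = -0.0079
  θ1 = atan2(B,A) + arccos(C/0.2967) = 0.2619
φ2=120.0° → target in arm frame (0.0341, -0.0783)
  A=0.0859, B=-0.2885, C=(l²−L²−A²−y'²−z²)/(2L)=-0.0179
  γ=atan2(-0.2885,0.0859)=-1.2814;  ψ=arccos(-0.0594)=1.6302;  θ2=γ+ψ≈0.3488
φ3=240.0° → target in arm frame (-0.0849, 0.0096)
  A=0.2049, B=-0.2885, C=(l²−L²−A²−y'²−z²)/(2L)=-0.0893
  θ3 = atan2(B,A) + arccos(C/0.3539) = 0.8726

θ₁ = 0.2619, θ₂ = 0.3488, θ₃ = 0.8726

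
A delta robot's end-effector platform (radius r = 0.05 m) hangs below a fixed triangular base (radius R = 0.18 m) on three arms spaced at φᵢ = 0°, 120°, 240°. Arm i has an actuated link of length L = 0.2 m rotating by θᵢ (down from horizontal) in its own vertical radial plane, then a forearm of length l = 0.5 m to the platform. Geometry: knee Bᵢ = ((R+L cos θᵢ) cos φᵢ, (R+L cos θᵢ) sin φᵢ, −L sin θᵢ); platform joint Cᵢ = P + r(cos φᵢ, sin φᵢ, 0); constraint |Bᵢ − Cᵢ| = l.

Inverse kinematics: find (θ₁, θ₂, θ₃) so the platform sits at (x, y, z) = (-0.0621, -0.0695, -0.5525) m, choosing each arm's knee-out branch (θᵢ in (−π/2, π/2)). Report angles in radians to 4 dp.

φ1=0.0° → target in arm frame (-0.0621, -0.0695)
  A cos θ + B sin θ = C:  0.1921·cos θ + -0.5525·sin θ = -0.3425
  γ=atan2(-0.5525,0.1921)=-1.2362;  ψ=arccos(-0.5855)=2.1963;  θ1=γ+ψ≈0.9601
φ2=120.0° → target in arm frame (-0.0291, 0.0885)
  A=0.1591, B=-0.5525, C=(l²−L²−A²−y'²−z²)/(2L)=-0.3210
  γ=atan2(-0.5525,0.1591)=-1.2904;  ψ=arccos(-0.5584)=2.1632;  θ2=γ+ψ≈0.8729
φ3=240.0° → target in arm frame (0.0912, -0.0190)
  e−x'=0.0388;  (l²−L²−(e−x')²−y'²−z²)/2L = -0.2428
  θ3 = atan2(B,A) + arccos(C/0.5539) = 0.5238

θ₁ = 0.9601, θ₂ = 0.8729, θ₃ = 0.5238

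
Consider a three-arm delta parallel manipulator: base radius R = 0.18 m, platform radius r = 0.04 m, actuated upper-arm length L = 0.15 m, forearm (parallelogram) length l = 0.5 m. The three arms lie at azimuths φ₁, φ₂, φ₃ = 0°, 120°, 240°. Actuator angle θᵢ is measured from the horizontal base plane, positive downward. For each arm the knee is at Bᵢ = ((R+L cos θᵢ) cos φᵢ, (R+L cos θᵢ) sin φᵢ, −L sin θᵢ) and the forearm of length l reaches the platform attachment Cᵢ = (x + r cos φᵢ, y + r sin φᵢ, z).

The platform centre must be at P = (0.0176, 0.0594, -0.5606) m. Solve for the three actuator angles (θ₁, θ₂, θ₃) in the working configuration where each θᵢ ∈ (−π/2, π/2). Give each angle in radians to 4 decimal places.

θ₁ = 0.8730, θ₂ = 0.7854, θ₃ = 1.1348

rotate P by −φ1: (0.0176, 0.0594, -0.5606)
  A cos θ + B sin θ = C:  0.1224·cos θ + -0.5606·sin θ = -0.3509
  θ1 = atan2(B,A) + arccos(C/0.5738) = 0.8730
rotate P by −φ2: (0.0426, -0.0449, -0.5606)
  A cos θ + B sin θ = C:  0.0974·cos θ + -0.5606·sin θ = -0.3276
  √(A²+B²)=0.5690;  θ2 = -1.3988+2.1843 ≈ 0.7854
rotate P by −φ3: (-0.0602, -0.0145, -0.5606)
  e−x'=0.2002;  (l²−L²−(e−x')²−y'²−z²)/2L = -0.4236
  θ3 = atan2(B,A) + arccos(C/0.5953) = 1.1348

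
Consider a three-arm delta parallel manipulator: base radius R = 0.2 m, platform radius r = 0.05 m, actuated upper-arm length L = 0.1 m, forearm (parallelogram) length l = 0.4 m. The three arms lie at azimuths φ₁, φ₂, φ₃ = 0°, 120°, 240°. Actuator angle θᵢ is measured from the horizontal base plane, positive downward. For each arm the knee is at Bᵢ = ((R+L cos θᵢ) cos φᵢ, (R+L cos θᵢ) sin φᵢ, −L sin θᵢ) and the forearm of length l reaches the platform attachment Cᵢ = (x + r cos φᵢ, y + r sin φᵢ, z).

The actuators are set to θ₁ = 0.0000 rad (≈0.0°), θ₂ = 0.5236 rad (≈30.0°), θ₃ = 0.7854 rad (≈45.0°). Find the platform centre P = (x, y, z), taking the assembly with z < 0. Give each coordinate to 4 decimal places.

arm 1 at φ=0.0°: (R−r)+L cos θ1 = 0.2500;  O1 = (0.2500, 0.0000, 0.0000)
φ2=120.0°: virtual centre (-0.1183, 0.2049, -0.0500), radius l
O3 = (0.2207·cos240.0°, 0.2207·sin240.0°, -0.0707) = (-0.1104, -0.1911, -0.0707)
eliminate P² terms by subtracting sphere 1 from 2 and 3
linear system: -0.7366x+0.4098y = -0.0040−-0.1000z; -0.7207x+-0.3823y = -0.0088−-0.1414z
Cramer: x(z) = 0.0089-0.1667z;  y(z) = 0.0062-0.0556z
sphere 1 gives Az²+Bz+C=0 with A=1.0309, B=0.0797, C=-0.1018;  B²−4AC=0.4263;  roots -0.3553, 0.2780;  negative root z = -0.3553
x = 0.0681, y = 0.0260

(0.0681, 0.0260, -0.3553)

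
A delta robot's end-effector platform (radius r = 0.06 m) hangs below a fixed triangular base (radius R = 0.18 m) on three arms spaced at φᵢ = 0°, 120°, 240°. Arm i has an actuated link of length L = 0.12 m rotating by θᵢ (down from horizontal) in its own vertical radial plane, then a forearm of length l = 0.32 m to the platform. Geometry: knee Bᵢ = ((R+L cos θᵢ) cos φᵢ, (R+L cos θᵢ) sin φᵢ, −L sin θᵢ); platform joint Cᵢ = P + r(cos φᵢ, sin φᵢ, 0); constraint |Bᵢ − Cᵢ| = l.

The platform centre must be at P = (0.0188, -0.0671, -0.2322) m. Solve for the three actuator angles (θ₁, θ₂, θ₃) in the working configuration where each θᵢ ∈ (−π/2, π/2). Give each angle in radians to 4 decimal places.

θ₁ = 0.0873, θ₂ = 0.6985, θ₃ = -0.1744

φ1=0.0° → target in arm frame (0.0188, -0.0671)
  A cos θ + B sin θ = C:  0.1012·cos θ + -0.2322·sin θ = 0.0806
  γ=atan2(-0.2322,0.1012)=-1.1598;  ψ=arccos(0.3181)=1.2470;  θ1=γ+ψ≈0.0873
rotate P by −φ2: (-0.0675, 0.0173, -0.2322)
  A cos θ + B sin θ = C:  0.1875·cos θ + -0.2322·sin θ = -0.0057
  γ=atan2(-0.2322,0.1875)=-0.8915;  ψ=arccos(-0.0192)=1.5900;  θ2=γ+ψ≈0.6985
arm 3 (φ=240.0°): x'=0.0487, y'=0.0498
  A cos θ + B sin θ = C:  0.0713·cos θ + -0.2322·sin θ = 0.1105
  γ=atan2(-0.2322,0.0713)=-1.2729;  ψ=arccos(0.4549)=1.0986;  θ3=γ+ψ≈-0.1744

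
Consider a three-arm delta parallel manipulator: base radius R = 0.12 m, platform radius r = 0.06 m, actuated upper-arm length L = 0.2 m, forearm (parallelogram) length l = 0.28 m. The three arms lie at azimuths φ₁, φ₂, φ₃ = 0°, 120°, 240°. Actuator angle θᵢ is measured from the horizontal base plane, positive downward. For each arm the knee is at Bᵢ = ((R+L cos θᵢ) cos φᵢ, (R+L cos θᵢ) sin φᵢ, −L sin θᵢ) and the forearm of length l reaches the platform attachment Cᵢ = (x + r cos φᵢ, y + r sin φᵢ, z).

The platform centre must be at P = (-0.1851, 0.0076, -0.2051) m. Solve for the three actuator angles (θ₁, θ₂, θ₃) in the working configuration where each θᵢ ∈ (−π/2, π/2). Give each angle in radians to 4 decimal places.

φ1=0.0° → target in arm frame (-0.1851, 0.0076)
  e−x'=0.2451;  (l²−L²−(e−x')²−y'²−z²)/2L = -0.1595
  θ1 = atan2(B,A) + arccos(C/0.3196) = 1.3965
φ2=120.0° → target in arm frame (0.0991, 0.1565)
  A cos θ + B sin θ = C:  -0.0391·cos θ + -0.2051·sin θ = -0.0742
  √(A²+B²)=0.2088;  θ2 = -1.7593+1.9342 ≈ 0.1749
arm 3 (φ=240.0°): x'=0.0860, y'=-0.1641
  A=-0.0260, B=-0.2051, C=(l²−L²−A²−y'²−z²)/(2L)=-0.0782
  θ3 = atan2(B,A) + arccos(C/0.2067) = 0.2618

θ₁ = 1.3965, θ₂ = 0.1749, θ₃ = 0.2618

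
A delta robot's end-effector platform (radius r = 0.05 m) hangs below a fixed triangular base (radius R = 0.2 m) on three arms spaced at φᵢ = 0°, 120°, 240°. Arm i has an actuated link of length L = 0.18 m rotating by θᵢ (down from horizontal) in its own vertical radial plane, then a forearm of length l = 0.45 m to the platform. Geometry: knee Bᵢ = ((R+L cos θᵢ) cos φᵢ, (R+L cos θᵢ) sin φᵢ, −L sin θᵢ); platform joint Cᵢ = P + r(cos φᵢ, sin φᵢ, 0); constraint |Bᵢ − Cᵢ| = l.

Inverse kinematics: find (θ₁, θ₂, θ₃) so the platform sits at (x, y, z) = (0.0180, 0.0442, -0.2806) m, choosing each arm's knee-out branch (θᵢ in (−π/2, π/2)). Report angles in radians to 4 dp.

arm 1 (φ=0.0°): x'=0.0180, y'=0.0442
  A cos θ + B sin θ = C:  0.1320·cos θ + -0.2806·sin θ = 0.2000
  γ=atan2(-0.2806,0.1320)=-1.1311;  ψ=arccos(0.6448)=0.8700;  θ1=γ+ψ≈-0.2611
arm 2 (φ=120.0°): x'=0.0293, y'=-0.0377
  e−x'=0.1207;  (l²−L²−(e−x')²−y'²−z²)/2L = 0.2094
  γ=atan2(-0.2806,0.1207)=-1.1645;  ψ=arccos(0.6854)=0.8157;  θ2=γ+ψ≈-0.3488
rotate P by −φ3: (-0.0473, -0.0065, -0.2806)
  A=0.1973, B=-0.2806, C=(l²−L²−A²−y'²−z²)/(2L)=0.1456
  γ=atan2(-0.2806,0.1973)=-0.9580;  ψ=arccos(0.4244)=1.1325;  θ3=γ+ψ≈0.1745

θ₁ = -0.2611, θ₂ = -0.3488, θ₃ = 0.1745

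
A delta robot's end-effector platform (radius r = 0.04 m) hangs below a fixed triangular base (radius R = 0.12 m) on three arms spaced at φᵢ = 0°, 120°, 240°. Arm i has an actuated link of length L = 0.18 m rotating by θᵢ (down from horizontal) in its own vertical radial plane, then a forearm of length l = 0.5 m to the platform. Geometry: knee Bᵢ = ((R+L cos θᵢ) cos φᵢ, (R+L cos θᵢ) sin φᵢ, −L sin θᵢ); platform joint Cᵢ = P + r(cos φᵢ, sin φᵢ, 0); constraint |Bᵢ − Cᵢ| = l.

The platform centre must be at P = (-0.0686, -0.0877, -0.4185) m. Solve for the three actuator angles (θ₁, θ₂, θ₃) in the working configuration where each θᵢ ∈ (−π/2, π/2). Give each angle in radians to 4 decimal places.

arm 1 (φ=0.0°): x'=-0.0686, y'=-0.0877
  A cos θ + B sin θ = C:  0.1486·cos θ + -0.4185·sin θ = 0.0352
  √(A²+B²)=0.4441;  θ1 = -1.2296+1.4914 ≈ 0.2618
arm 2 (φ=120.0°): x'=-0.0417, y'=0.1033
  A cos θ + B sin θ = C:  0.1217·cos θ + -0.4185·sin θ = 0.0472
  θ2 = atan2(B,A) + arccos(C/0.4358) = 0.1743
arm 3 (φ=240.0°): x'=0.1103, y'=-0.0156
  A cos θ + B sin θ = C:  -0.0303·cos θ + -0.4185·sin θ = 0.1147
  θ3 = atan2(B,A) + arccos(C/0.4196) = -0.3491

θ₁ = 0.2618, θ₂ = 0.1743, θ₃ = -0.3491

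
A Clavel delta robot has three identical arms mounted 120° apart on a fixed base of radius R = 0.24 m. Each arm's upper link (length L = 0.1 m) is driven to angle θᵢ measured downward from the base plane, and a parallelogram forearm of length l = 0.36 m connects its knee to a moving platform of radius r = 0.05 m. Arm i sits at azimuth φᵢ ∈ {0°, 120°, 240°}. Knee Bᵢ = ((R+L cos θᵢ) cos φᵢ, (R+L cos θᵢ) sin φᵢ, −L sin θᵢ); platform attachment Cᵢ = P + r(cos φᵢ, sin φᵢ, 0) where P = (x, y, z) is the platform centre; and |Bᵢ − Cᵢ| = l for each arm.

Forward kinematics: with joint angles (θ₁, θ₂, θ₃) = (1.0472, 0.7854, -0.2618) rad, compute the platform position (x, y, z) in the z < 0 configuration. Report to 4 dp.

(-0.0615, -0.0642, -0.2726)

arm 1 at φ=0.0°: (R−r)+L cos θ1 = 0.2400;  O1 = (0.2400, 0.0000, -0.0866)
O2 = (0.2607·cos120.0°, 0.2607·sin120.0°, -0.0707) = (-0.1304, 0.2258, -0.0707)
O3 = (0.2866·cos240.0°, 0.2866·sin240.0°, 0.0259) = (-0.1433, -0.2482, 0.0259)
|O₂|²−|O₁|² = 0.0079;  |O₃|²−|O₁|² = 0.0177
plane₁₂: -0.7407x+0.4516y+0.0318z = 0.0079
Cramer: x(z) = -0.0167+0.1644z;  y(z) = -0.0099+0.1993z
sphere 1 gives Az²+Bz+C=0 with A=1.0668, B=0.0849, C=-0.0561;  B²−4AC=0.2467;  roots -0.2726, 0.1930;  negative root z = -0.2726
x = -0.0615, y = -0.0642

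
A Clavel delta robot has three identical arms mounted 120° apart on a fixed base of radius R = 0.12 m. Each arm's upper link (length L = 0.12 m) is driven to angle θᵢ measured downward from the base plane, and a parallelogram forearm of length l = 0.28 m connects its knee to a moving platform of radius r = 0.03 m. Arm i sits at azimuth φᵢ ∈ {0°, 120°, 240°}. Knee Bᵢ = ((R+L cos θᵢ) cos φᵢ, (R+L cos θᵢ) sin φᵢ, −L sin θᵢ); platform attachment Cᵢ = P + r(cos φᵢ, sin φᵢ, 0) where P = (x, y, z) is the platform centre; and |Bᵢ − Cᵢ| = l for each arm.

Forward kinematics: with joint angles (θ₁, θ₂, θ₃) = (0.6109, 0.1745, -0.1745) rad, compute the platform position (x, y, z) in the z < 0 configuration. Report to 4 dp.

(-0.0546, -0.0238, -0.2060)

O1 = (0.1883·cos0.0°, 0.1883·sin0.0°, -0.0688) = (0.1883, 0.0000, -0.0688)
O2 = (0.2082·cos120.0°, 0.2082·sin120.0°, -0.0208) = (-0.1041, 0.1803, -0.0208)
O3 = (0.2082·cos240.0°, 0.2082·sin240.0°, 0.0208) = (-0.1041, -0.1803, 0.0208)
eliminate P² terms by subtracting sphere 1 from 2 and 3
plane₁₂: -0.5848x+0.3606y+0.0960z = 0.0036
det = 0.4217;  x = -0.0061+0.2354z,  y = 0.0000+0.1156z
into |P−O₁|² = l²: 1.0688z² + 0.0461z + -0.0359 = 0;  Δ = 0.1555;  z = -0.2060 or 0.1629 → z<0 root = -0.2060
x = -0.0546, y = -0.0238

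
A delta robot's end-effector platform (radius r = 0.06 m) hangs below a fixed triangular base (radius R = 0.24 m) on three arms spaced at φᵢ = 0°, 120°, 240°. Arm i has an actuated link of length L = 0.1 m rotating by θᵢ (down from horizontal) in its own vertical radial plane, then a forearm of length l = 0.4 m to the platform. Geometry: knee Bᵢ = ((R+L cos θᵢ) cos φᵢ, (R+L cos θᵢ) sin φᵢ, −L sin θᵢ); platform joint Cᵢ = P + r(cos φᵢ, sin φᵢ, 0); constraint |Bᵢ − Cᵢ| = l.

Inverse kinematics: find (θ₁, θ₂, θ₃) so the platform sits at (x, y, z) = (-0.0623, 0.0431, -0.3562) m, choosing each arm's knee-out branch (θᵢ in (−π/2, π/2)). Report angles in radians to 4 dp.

arm 1 (φ=0.0°): x'=-0.0623, y'=0.0431
  A cos θ + B sin θ = C:  0.2423·cos θ + -0.3562·sin θ = -0.1872
  √(A²+B²)=0.4308;  θ1 = -0.9735+2.0204 ≈ 1.0469
rotate P by −φ2: (0.0685, 0.0324, -0.3562)
  e−x'=0.1115;  (l²−L²−(e−x')²−y'²−z²)/2L = 0.0482
  γ=atan2(-0.3562,0.1115)=-1.2674;  ψ=arccos(0.1291)=1.4414;  θ2=γ+ψ≈0.1740
φ3=240.0° → target in arm frame (-0.0062, -0.0755)
  e−x'=0.1862;  (l²−L²−(e−x')²−y'²−z²)/2L = -0.0862
  θ3 = atan2(B,A) + arccos(C/0.4019) = 0.6978

θ₁ = 1.0469, θ₂ = 0.1740, θ₃ = 0.6978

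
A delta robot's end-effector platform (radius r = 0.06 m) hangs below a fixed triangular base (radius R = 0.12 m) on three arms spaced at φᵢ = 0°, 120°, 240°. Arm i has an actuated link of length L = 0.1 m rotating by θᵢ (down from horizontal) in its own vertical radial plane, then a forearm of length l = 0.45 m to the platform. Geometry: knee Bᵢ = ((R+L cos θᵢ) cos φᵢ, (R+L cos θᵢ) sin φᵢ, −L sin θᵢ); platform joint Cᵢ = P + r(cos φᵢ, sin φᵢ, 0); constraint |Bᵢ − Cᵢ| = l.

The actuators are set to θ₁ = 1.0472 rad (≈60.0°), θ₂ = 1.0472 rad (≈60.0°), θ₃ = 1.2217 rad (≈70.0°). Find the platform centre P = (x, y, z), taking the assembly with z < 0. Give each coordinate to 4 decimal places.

centre 1 = (0.1100·cos0.0°, 0.1100·sin0.0°, -0.0866) = (0.1100, 0.0000, -0.0866)
φ2=120.0°: virtual centre (-0.0550, 0.0953, -0.0866), radius l
φ3=240.0°: virtual centre (-0.0471, -0.0816, -0.0940), radius l
|centre ₂|²−|centre ₁|² = 0.0000;  |centre ₃|²−|centre ₁|² = -0.0019
linear system: -0.3300x+0.1905y = 0.0000−0.0000z; -0.3142x+-0.1632y = -0.0019−-0.0147z
Cramer: x(z) = 0.0032-0.0247z;  y(z) = 0.0055-0.0428z
sphere 1 gives Az²+Bz+C=0 with A=1.0024, B=0.1780, C=-0.1836;  B²−4AC=0.7677;  roots -0.5258, 0.3482;  negative root z = -0.5258
x = 0.0162, y = 0.0280

(0.0162, 0.0280, -0.5258)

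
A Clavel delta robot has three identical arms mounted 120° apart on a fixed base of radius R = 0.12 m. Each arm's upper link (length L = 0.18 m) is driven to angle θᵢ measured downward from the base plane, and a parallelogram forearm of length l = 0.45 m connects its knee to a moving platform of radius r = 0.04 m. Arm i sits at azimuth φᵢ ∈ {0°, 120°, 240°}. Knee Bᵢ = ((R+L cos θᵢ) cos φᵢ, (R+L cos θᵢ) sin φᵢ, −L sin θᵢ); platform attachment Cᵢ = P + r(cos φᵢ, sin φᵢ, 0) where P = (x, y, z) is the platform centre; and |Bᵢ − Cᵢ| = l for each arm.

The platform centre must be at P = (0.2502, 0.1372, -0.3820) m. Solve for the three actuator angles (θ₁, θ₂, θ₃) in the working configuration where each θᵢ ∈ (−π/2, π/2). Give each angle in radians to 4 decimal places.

rotate P by −φ1: (0.2502, 0.1372, -0.3820)
  A cos θ + B sin θ = C:  -0.1702·cos θ + -0.3820·sin θ = -0.0656
  √(A²+B²)=0.4182;  θ1 = -1.9899+1.7283 ≈ -0.2616
arm 2 (φ=120.0°): x'=-0.0063, y'=-0.2853
  A cos θ + B sin θ = C:  0.0863·cos θ + -0.3820·sin θ = -0.1796
  θ2 = atan2(B,A) + arccos(C/0.3916) = 0.6985
rotate P by −φ3: (-0.2439, 0.1481, -0.3820)
  e−x'=0.3239;  (l²−L²−(e−x')²−y'²−z²)/2L = -0.2852
  √(A²+B²)=0.5008;  θ3 = -0.8675+2.1766 ≈ 1.3091

θ₁ = -0.2616, θ₂ = 0.6985, θ₃ = 1.3091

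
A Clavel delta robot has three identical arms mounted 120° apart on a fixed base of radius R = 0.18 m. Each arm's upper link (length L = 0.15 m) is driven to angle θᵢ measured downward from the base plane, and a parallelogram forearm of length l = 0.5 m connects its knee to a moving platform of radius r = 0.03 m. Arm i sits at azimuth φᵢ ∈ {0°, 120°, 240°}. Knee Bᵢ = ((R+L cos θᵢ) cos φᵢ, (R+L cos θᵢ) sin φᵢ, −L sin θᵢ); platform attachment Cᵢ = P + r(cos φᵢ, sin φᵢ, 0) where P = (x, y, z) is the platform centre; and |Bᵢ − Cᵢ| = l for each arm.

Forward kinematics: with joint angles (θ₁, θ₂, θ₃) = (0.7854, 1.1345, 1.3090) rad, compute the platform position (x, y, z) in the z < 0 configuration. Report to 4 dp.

O1 = (0.2561·cos0.0°, 0.2561·sin0.0°, -0.1061) = (0.2561, 0.0000, -0.1061)
O2 = (0.2134·cos120.0°, 0.2134·sin120.0°, -0.1359) = (-0.1067, 0.1848, -0.1359)
arm 3 at φ=240.0°: e+L cos θ3 = 0.1888;  O3 = (-0.0944, -0.1635, -0.1449)
|O₂|²−|O₁|² = -0.0128;  |O₃|²−|O₁|² = -0.0202
[-0.7255 0.3696 -0.0598]·P = -0.0128;  [-0.7010 -0.3271 -0.0776]·P = -0.0202
Cramer: x(z) = 0.0235-0.0972z;  y(z) = 0.0114-0.0291z
into |P−O₁|² = l²: 1.0103z² + 0.2567z + -0.1845 = 0;  Δ = 0.8115;  z = -0.5729 or 0.3188 → z<0 root = -0.5729
x = 0.0791, y = 0.0281

(0.0791, 0.0281, -0.5729)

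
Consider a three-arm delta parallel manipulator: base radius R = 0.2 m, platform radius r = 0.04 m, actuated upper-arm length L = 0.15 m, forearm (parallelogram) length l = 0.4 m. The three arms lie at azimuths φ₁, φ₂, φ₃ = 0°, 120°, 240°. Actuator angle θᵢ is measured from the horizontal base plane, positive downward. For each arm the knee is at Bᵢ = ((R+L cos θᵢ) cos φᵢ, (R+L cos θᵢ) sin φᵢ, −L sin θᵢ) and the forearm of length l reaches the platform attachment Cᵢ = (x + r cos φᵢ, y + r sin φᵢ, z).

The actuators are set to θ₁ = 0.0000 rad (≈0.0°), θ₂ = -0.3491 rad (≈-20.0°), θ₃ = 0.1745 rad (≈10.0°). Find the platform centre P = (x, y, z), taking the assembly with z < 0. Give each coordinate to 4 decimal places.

(-0.0049, 0.0338, -0.2443)

φ1=0.0°: virtual centre (0.3100, 0.0000, 0.0000), radius l
S2 = (0.3010·cos120.0°, 0.3010·sin120.0°, 0.0513) = (-0.1505, 0.2606, 0.0513)
arm 3 at φ=240.0°: e+L cos θ3 = 0.3077;  S3 = (-0.1539, -0.2665, -0.0260)
subtract pairs → two planes through P
[-0.9210 0.5213 0.1026]·P = -0.0029;  [-0.9277 -0.5330 -0.0521]·P = -0.0007
Cramer: x(z) = 0.0020+0.0283z;  y(z) = -0.0021-0.1469z
sphere 1 gives Az²+Bz+C=0 with A=1.0224, B=-0.0168, C=-0.0651;  B²−4AC=0.2666;  roots -0.2443, 0.2607;  negative root z = -0.2443
x = -0.0049, y = 0.0338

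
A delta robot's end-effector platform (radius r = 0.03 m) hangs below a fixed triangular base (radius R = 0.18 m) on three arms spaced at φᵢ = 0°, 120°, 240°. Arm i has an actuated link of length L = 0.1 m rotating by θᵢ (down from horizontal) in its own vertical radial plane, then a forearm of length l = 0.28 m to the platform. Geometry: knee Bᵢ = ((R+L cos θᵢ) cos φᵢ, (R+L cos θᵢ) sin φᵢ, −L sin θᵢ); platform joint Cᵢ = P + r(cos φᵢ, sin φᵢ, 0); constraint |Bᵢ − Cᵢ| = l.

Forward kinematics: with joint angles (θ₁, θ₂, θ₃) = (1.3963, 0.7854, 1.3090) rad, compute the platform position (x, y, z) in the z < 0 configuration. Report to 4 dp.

(-0.0308, 0.0396, -0.2923)

φ1=0.0°: virtual centre (0.1674, 0.0000, -0.0985), radius l
S2 = (0.2207·cos120.0°, 0.2207·sin120.0°, -0.0707) = (-0.1104, 0.1911, -0.0707)
S3 = (0.1759·cos240.0°, 0.1759·sin240.0°, -0.0966) = (-0.0879, -0.1523, -0.0966)
subtract pairs → two planes through P
[-0.5554 0.3823 0.0555]·P = 0.0160;  [-0.5106 -0.3046 0.0038]·P = 0.0026
Cramer: x(z) = -0.0161+0.0504z;  y(z) = 0.0185-0.0721z
quadratic in z: (1.0077)z²+(0.1758)z+(-0.0347)=0, √Δ=0.4133 → z ∈ {-0.2923, 0.1178}; z = -0.2923 (taking z<0)
x = -0.0308, y = 0.0396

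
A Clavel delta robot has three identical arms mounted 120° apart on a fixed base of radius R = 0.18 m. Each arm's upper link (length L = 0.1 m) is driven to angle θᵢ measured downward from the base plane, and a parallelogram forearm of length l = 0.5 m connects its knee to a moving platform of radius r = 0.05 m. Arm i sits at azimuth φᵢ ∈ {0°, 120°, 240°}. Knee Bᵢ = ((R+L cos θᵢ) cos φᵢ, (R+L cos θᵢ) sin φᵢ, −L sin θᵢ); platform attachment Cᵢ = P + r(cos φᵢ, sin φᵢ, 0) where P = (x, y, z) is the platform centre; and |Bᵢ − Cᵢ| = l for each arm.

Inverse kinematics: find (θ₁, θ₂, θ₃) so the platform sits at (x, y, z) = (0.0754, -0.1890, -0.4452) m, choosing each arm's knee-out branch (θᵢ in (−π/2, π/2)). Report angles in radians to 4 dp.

arm 1 (φ=0.0°): x'=0.0754, y'=-0.1890
  A=0.0546, B=-0.4452, C=(l²−L²−A²−y'²−z²)/(2L)=0.0155
  γ=atan2(-0.4452,0.0546)=-1.4488;  ψ=arccos(0.0345)=1.5363;  θ1=γ+ψ≈0.0875
rotate P by −φ2: (-0.2014, 0.0292, -0.4452)
  A=0.3314, B=-0.4452, C=(l²−L²−A²−y'²−z²)/(2L)=-0.3443
  γ=atan2(-0.4452,0.3314)=-0.9309;  ψ=arccos(-0.6204)=2.2401;  θ2=γ+ψ≈1.3092
φ3=240.0° → target in arm frame (0.1260, 0.1598)
  e−x'=0.0040;  (l²−L²−(e−x')²−y'²−z²)/2L = 0.0812
  γ=atan2(-0.4452,0.0040)=-1.5618;  ψ=arccos(0.1824)=1.3873;  θ3=γ+ψ≈-0.1744

θ₁ = 0.0875, θ₂ = 1.3092, θ₃ = -0.1744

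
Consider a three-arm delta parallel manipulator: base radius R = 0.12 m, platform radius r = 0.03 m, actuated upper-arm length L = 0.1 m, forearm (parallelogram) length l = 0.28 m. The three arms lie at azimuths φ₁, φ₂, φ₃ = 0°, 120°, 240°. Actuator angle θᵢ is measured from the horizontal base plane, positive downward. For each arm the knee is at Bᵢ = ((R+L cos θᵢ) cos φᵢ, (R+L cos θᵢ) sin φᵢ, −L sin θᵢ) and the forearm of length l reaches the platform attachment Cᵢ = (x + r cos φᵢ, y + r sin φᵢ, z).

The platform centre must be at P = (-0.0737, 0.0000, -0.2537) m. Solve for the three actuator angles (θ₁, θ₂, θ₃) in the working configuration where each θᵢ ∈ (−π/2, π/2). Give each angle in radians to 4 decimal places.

θ₁ = 0.9595, θ₂ = 0.2618, θ₃ = 0.2618

arm 1 (φ=0.0°): x'=-0.0737, y'=0.0000
  e−x'=0.1637;  (l²−L²−(e−x')²−y'²−z²)/2L = -0.1138
  γ=atan2(-0.2537,0.1637)=-0.9978;  ψ=arccos(-0.3769)=1.9573;  θ1=γ+ψ≈0.9595
arm 2 (φ=120.0°): x'=0.0368, y'=0.0638
  A=0.0532, B=-0.2537, C=(l²−L²−A²−y'²−z²)/(2L)=-0.0143
  γ=atan2(-0.2537,0.0532)=-1.3643;  ψ=arccos(-0.0552)=1.6260;  θ2=γ+ψ≈0.2618
rotate P by −φ3: (0.0369, -0.0638, -0.2537)
  A cos θ + B sin θ = C:  0.0531·cos θ + -0.2537·sin θ = -0.0143
  √(A²+B²)=0.2592;  θ3 = -1.3643+1.6260 ≈ 0.2618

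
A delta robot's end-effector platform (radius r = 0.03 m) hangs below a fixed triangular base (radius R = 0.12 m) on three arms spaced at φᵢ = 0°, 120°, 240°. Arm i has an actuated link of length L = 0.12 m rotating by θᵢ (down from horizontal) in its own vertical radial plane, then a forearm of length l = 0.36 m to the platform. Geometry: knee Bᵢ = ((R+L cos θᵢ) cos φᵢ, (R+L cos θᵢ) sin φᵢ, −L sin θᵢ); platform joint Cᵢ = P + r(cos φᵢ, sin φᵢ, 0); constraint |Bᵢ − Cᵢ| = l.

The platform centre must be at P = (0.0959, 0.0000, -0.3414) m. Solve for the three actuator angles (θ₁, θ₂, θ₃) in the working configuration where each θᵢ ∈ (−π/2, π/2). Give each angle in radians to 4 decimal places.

rotate P by −φ1: (0.0959, 0.0000, -0.3414)
  A=-0.0059, B=-0.3414, C=(l²−L²−A²−y'²−z²)/(2L)=-0.0058
  γ=atan2(-0.3414,-0.0059)=-1.5881;  ψ=arccos(-0.0169)=1.5877;  θ1=γ+ψ≈-0.0003
arm 2 (φ=120.0°): x'=-0.0479, y'=-0.0831
  e−x'=0.1379;  (l²−L²−(e−x')²−y'²−z²)/2L = -0.1137
  √(A²+B²)=0.3682;  θ2 = -1.1868+1.8846 ≈ 0.6979
rotate P by −φ3: (-0.0480, 0.0831, -0.3414)
  A=0.1380, B=-0.3414, C=(l²−L²−A²−y'²−z²)/(2L)=-0.1137
  θ3 = atan2(B,A) + arccos(C/0.3682) = 0.6979

θ₁ = -0.0003, θ₂ = 0.6979, θ₃ = 0.6979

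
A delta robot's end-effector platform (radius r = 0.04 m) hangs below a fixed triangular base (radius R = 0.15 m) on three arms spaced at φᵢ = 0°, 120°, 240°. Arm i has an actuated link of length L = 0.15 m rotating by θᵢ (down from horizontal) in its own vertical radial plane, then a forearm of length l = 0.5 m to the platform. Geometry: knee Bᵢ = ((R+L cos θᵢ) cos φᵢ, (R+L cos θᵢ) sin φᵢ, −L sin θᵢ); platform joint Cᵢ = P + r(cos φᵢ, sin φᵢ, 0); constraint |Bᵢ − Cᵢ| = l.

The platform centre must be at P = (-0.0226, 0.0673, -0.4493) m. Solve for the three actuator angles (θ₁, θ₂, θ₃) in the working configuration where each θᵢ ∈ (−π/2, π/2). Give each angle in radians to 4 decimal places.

θ₁ = 0.2619, θ₂ = -0.0871, θ₃ = 0.3491

rotate P by −φ1: (-0.0226, 0.0673, -0.4493)
  e−x'=0.1326;  (l²−L²−(e−x')²−y'²−z²)/2L = 0.0117
  γ=atan2(-0.4493,0.1326)=-1.2838;  ψ=arccos(0.0250)=1.5458;  θ1=γ+ψ≈0.2619
arm 2 (φ=120.0°): x'=0.0696, y'=-0.0141
  A=0.0404, B=-0.4493, C=(l²−L²−A²−y'²−z²)/(2L)=0.0793
  γ=atan2(-0.4493,0.0404)=-1.4811;  ψ=arccos(0.1758)=1.3940;  θ2=γ+ψ≈-0.0871
rotate P by −φ3: (-0.0470, -0.0532, -0.4493)
  e−x'=0.1570;  (l²−L²−(e−x')²−y'²−z²)/2L = -0.0062
  γ=atan2(-0.4493,0.1570)=-1.2347;  ψ=arccos(-0.0129)=1.5837;  θ3=γ+ψ≈0.3491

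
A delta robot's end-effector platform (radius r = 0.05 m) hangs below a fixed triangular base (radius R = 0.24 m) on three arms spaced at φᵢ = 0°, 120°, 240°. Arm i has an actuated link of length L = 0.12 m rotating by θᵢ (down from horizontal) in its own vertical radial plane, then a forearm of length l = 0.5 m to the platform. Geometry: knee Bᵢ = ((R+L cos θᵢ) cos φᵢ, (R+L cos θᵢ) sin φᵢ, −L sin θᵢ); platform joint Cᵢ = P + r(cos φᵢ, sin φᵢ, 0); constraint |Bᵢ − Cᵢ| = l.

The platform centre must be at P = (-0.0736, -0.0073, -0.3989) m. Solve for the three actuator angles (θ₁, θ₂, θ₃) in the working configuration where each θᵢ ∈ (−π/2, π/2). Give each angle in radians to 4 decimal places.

θ₁ = 0.5234, θ₂ = -0.0873, θ₃ = -0.1740

arm 1 (φ=0.0°): x'=-0.0736, y'=-0.0073
  A=0.2636, B=-0.3989, C=(l²−L²−A²−y'²−z²)/(2L)=0.0289
  √(A²+B²)=0.4781;  θ1 = -0.9869+1.5103 ≈ 0.5234
rotate P by −φ2: (0.0305, 0.0674, -0.3989)
  A cos θ + B sin θ = C:  0.1595·cos θ + -0.3989·sin θ = 0.1937
  √(A²+B²)=0.4296;  θ2 = -1.1904+1.1030 ≈ -0.0873
φ3=240.0° → target in arm frame (0.0431, -0.0601)
  e−x'=0.1469;  (l²−L²−(e−x')²−y'²−z²)/2L = 0.2137
  θ3 = atan2(B,A) + arccos(C/0.4251) = -0.1740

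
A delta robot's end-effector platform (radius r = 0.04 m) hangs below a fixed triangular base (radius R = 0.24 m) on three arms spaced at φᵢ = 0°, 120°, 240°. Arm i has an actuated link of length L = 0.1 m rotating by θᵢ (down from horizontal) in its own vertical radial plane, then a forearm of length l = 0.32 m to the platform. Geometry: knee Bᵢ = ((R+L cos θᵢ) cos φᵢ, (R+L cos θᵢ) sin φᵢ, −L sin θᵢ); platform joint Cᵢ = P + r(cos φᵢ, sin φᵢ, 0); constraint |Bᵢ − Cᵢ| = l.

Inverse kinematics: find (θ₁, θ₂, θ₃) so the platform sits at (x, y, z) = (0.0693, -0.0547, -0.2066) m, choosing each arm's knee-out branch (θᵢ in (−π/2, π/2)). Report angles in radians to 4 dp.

θ₁ = -0.0873, θ₂ = 1.3961, θ₃ = 0.6103

rotate P by −φ1: (0.0693, -0.0547, -0.2066)
  A cos θ + B sin θ = C:  0.1307·cos θ + -0.2066·sin θ = 0.1482
  √(A²+B²)=0.2445;  θ1 = -1.0067+0.9195 ≈ -0.0873
φ2=120.0° → target in arm frame (-0.0820, -0.0327)
  e−x'=0.2820;  (l²−L²−(e−x')²−y'²−z²)/2L = -0.1544
  γ=atan2(-0.2066,0.2820)=-0.6323;  ψ=arccos(-0.4417)=2.0283;  θ2=γ+ψ≈1.3961
arm 3 (φ=240.0°): x'=0.0127, y'=0.0874
  A cos θ + B sin θ = C:  0.1873·cos θ + -0.2066·sin θ = 0.0351
  θ3 = atan2(B,A) + arccos(C/0.2788) = 0.6103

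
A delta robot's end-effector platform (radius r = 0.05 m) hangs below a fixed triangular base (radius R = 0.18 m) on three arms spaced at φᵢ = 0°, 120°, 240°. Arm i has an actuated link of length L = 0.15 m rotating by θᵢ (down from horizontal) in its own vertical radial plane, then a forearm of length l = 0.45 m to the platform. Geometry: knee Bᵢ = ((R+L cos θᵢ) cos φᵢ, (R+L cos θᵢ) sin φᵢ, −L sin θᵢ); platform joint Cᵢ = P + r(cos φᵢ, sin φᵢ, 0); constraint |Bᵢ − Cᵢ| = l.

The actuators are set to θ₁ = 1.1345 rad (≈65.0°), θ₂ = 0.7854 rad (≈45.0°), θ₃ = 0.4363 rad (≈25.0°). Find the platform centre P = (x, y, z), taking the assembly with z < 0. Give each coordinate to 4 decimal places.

φ1=0.0°: virtual centre (0.1934, 0.0000, -0.1359), radius l
arm 2 at φ=120.0°: (R−r)+L cos θ2 = 0.2361;  centre 2 = (-0.1180, 0.2044, -0.1061)
φ3=240.0°: virtual centre (-0.1330, -0.2303, -0.0634), radius l
|centre ₂|²−|centre ₁|² = 0.0111;  |centre ₃|²−|centre ₁|² = 0.0189
plane₁₂: -0.6228x+0.4089y+0.0598z = 0.0111
Cramer: x(z) = -0.0232+0.1569z;  y(z) = -0.0081+0.0928z
sphere 1 gives Az²+Bz+C=0 with A=1.0332, B=0.2025, C=-0.1371;  B²−4AC=0.6074;  roots -0.4751, 0.2792;  negative root z = -0.4751
x = -0.0977, y = -0.0522

(-0.0977, -0.0522, -0.4751)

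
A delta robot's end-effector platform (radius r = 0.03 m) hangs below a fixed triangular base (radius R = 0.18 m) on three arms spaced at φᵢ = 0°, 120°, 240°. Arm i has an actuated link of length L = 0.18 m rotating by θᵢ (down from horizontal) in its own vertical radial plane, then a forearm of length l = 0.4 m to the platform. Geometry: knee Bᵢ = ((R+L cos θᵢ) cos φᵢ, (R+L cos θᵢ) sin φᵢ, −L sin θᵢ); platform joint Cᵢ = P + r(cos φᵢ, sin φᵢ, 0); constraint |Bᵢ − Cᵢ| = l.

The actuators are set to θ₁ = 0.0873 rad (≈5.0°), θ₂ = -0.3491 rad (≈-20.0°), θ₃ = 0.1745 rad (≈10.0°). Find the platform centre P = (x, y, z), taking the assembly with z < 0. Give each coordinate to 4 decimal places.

(-0.0123, 0.0345, -0.2209)

φ1=0.0°: virtual centre (0.3293, 0.0000, -0.0157), radius l
arm 2 at φ=120.0°: e+L cos θ2 = 0.3191;  S2 = (-0.1596, 0.2764, 0.0616)
arm 3 at φ=240.0°: e+L cos θ3 = 0.3273;  S3 = (-0.1636, -0.2834, -0.0313)
subtract pairs → two planes through P
plane₁₂: -0.9778x+0.5528y+0.1545z = -0.0031
Cramer: x(z) = 0.0019+0.0640z;  y(z) = -0.0022-0.1663z
into |P−S₁|² = l²: 1.0317z² + -0.0098z + -0.0525 = 0;  Δ = 0.2169;  z = -0.2209 or 0.2305 → z<0 root = -0.2209
x = -0.0123, y = 0.0345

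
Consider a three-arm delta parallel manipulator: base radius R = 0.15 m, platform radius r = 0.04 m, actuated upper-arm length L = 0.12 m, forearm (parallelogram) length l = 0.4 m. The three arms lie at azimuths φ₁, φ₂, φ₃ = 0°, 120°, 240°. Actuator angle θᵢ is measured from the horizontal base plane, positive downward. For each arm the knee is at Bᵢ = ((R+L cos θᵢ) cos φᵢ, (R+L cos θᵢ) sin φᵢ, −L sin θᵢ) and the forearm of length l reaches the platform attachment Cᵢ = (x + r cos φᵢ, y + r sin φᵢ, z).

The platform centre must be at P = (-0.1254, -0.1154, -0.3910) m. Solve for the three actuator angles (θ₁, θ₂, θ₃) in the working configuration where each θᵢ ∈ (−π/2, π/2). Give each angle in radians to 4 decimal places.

θ₁ = 1.3089, θ₂ = 0.9601, θ₃ = 0.0001

arm 1 (φ=0.0°): x'=-0.1254, y'=-0.1154
  A=0.2354, B=-0.3910, C=(l²−L²−A²−y'²−z²)/(2L)=-0.3167
  γ=atan2(-0.3910,0.2354)=-1.0289;  ψ=arccos(-0.6940)=2.3378;  θ1=γ+ψ≈1.3089
rotate P by −φ2: (-0.0372, 0.1663, -0.3910)
  A cos θ + B sin θ = C:  0.1472·cos θ + -0.3910·sin θ = -0.2359
  γ=atan2(-0.3910,0.1472)=-1.2106;  ψ=arccos(-0.5646)=2.1708;  θ2=γ+ψ≈0.9601
φ3=240.0° → target in arm frame (0.1626, -0.0509)
  A cos θ + B sin θ = C:  -0.0526·cos θ + -0.3910·sin θ = -0.0527
  √(A²+B²)=0.3945;  θ3 = -1.7046+1.7047 ≈ 0.0001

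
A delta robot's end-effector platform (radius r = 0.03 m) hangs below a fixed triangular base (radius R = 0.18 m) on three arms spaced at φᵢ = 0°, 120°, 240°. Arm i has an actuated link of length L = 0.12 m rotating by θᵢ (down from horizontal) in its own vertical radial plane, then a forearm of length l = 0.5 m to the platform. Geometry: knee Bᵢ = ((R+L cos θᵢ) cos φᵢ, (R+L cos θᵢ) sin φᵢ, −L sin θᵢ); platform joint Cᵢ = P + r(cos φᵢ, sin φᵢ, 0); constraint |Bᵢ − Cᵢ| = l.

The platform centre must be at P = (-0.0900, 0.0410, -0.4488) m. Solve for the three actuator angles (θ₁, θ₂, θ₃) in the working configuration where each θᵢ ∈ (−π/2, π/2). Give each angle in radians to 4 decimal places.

φ1=0.0° → target in arm frame (-0.0900, 0.0410)
  A cos θ + B sin θ = C:  0.2400·cos θ + -0.4488·sin θ = -0.1046
  θ1 = atan2(B,A) + arccos(C/0.5089) = 0.6981
φ2=120.0° → target in arm frame (0.0805, 0.0574)
  e−x'=0.0695;  (l²−L²−(e−x')²−y'²−z²)/2L = 0.1085
  θ2 = atan2(B,A) + arccos(C/0.4541) = -0.0877
arm 3 (φ=240.0°): x'=0.0095, y'=-0.0984
  A cos θ + B sin θ = C:  0.1405·cos θ + -0.4488·sin θ = 0.0198
  θ3 = atan2(B,A) + arccos(C/0.4703) = 0.2613

θ₁ = 0.6981, θ₂ = -0.0877, θ₃ = 0.2613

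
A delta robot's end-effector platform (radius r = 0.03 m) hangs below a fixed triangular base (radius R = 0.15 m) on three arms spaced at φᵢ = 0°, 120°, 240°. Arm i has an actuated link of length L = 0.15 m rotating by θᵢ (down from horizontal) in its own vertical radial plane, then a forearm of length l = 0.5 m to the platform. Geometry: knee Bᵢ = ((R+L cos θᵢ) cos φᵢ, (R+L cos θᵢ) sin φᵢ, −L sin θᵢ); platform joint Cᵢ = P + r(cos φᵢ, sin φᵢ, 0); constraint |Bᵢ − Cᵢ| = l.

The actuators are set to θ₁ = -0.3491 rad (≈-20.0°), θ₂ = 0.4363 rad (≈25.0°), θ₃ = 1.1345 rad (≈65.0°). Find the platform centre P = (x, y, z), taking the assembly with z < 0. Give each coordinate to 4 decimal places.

(0.1986, 0.1237, -0.4291)

φ1=0.0°: virtual centre (0.2610, 0.0000, 0.0513), radius l
φ2=120.0°: virtual centre (-0.1280, 0.2217, -0.0634), radius l
arm 3 at φ=240.0°: (R−r)+L cos θ3 = 0.1834;  O3 = (-0.0917, -0.1588, -0.1359)
eliminate P² terms by subtracting sphere 1 from 2 and 3
[-0.7779 0.4433 -0.2294]·P = -0.0012;  [-0.7053 -0.3176 -0.3745]·P = -0.0186
det = 0.5597;  x = 0.0154+-0.4268z,  y = 0.0244+-0.2314z
into |P−O₁|² = l²: 1.2357z² + 0.0957z + -0.1865 = 0;  Δ = 0.9309;  z = -0.4291 or 0.3517 → z<0 root = -0.4291
x = 0.1986, y = 0.1237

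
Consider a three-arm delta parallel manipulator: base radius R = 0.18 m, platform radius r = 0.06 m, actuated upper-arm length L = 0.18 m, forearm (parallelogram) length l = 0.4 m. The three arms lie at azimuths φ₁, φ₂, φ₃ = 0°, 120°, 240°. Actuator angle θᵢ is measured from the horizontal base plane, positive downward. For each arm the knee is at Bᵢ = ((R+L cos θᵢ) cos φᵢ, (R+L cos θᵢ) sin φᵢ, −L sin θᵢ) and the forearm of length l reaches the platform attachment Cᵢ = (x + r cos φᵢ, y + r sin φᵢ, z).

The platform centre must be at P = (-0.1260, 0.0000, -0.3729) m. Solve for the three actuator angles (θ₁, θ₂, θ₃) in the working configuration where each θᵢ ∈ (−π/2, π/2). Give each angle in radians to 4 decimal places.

arm 1 (φ=0.0°): x'=-0.1260, y'=0.0000
  A cos θ + B sin θ = C:  0.2460·cos θ + -0.3729·sin θ = -0.1999
  γ=atan2(-0.3729,0.2460)=-0.9876;  ψ=arccos(-0.4475)=2.0348;  θ1=γ+ψ≈1.0471
arm 2 (φ=120.0°): x'=0.0630, y'=0.1091
  e−x'=0.0570;  (l²−L²−(e−x')²−y'²−z²)/2L = -0.0739
  √(A²+B²)=0.3772;  θ2 = -1.4191+1.7680 ≈ 0.3489
φ3=240.0° → target in arm frame (0.0630, -0.1091)
  A=0.0570, B=-0.3729, C=(l²−L²−A²−y'²−z²)/(2L)=-0.0739
  √(A²+B²)=0.3772;  θ3 = -1.4191+1.7680 ≈ 0.3489

θ₁ = 1.0471, θ₂ = 0.3489, θ₃ = 0.3489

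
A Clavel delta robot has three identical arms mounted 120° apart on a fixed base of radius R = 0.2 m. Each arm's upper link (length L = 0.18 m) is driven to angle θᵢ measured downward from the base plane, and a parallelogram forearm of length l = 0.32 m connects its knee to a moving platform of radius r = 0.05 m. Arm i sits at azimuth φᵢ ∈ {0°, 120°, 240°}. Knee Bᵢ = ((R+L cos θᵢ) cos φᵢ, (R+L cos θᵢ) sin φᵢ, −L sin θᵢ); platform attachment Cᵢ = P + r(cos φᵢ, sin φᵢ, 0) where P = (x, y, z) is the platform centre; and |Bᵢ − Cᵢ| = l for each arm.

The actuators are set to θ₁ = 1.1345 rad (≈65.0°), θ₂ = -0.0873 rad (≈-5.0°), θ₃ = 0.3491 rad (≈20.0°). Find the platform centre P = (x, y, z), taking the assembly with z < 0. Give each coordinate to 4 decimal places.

centre 1 = (0.2261·cos0.0°, 0.2261·sin0.0°, -0.1631) = (0.2261, 0.0000, -0.1631)
centre 2 = (0.3293·cos120.0°, 0.3293·sin120.0°, 0.0157) = (-0.1647, 0.2852, 0.0157)
centre 3 = (0.3191·cos240.0°, 0.3191·sin240.0°, -0.0616) = (-0.1596, -0.2764, -0.0616)
subtract pairs → two planes through P
linear system: -0.7814x+0.5704y = 0.0310−0.3577z; -0.7713x+-0.5528y = 0.0279−0.2031z
Cramer: x(z) = -0.0379+0.3596z;  y(z) = 0.0024-0.1343z
sphere 1 gives Az²+Bz+C=0 with A=1.1474, B=0.1358, C=-0.0061;  B²−4AC=0.0464;  roots -0.1531, 0.0347;  negative root z = -0.1531
x = -0.0930, y = 0.0229

(-0.0930, 0.0229, -0.1531)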